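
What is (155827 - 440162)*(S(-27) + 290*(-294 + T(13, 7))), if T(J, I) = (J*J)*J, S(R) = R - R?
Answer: -156915956450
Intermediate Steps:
S(R) = 0
T(J, I) = J³ (T(J, I) = J²*J = J³)
(155827 - 440162)*(S(-27) + 290*(-294 + T(13, 7))) = (155827 - 440162)*(0 + 290*(-294 + 13³)) = -284335*(0 + 290*(-294 + 2197)) = -284335*(0 + 290*1903) = -284335*(0 + 551870) = -284335*551870 = -156915956450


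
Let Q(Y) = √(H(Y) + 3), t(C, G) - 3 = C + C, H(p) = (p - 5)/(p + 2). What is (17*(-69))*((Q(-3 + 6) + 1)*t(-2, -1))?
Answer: 1173 + 1173*√65/5 ≈ 3064.4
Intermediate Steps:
H(p) = (-5 + p)/(2 + p)
t(C, G) = 3 + 2*C (t(C, G) = 3 + (C + C) = 3 + 2*C)
Q(Y) = √(3 + (-5 + Y)/(2 + Y)) (Q(Y) = √((-5 + Y)/(2 + Y) + 3) = √(3 + (-5 + Y)/(2 + Y)))
(17*(-69))*((Q(-3 + 6) + 1)*t(-2, -1)) = (17*(-69))*((√((1 + 4*(-3 + 6))/(2 + (-3 + 6))) + 1)*(3 + 2*(-2))) = -1173*(√((1 + 4*3)/(2 + 3)) + 1)*(3 - 4) = -1173*(√((1 + 12)/5) + 1)*(-1) = -1173*(√((⅕)*13) + 1)*(-1) = -1173*(√(13/5) + 1)*(-1) = -1173*(√65/5 + 1)*(-1) = -1173*(1 + √65/5)*(-1) = -1173*(-1 - √65/5) = 1173 + 1173*√65/5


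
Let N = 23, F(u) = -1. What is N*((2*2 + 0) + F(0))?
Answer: 69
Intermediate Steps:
N*((2*2 + 0) + F(0)) = 23*((2*2 + 0) - 1) = 23*((4 + 0) - 1) = 23*(4 - 1) = 23*3 = 69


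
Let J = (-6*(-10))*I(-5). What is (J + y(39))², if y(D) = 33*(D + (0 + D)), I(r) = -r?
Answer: 8259876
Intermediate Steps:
y(D) = 66*D (y(D) = 33*(D + D) = 33*(2*D) = 66*D)
J = 300 (J = (-6*(-10))*(-1*(-5)) = 60*5 = 300)
(J + y(39))² = (300 + 66*39)² = (300 + 2574)² = 2874² = 8259876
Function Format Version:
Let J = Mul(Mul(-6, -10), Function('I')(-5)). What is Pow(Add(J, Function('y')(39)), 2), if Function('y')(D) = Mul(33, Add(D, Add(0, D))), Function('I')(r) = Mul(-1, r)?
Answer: 8259876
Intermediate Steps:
Function('y')(D) = Mul(66, D) (Function('y')(D) = Mul(33, Add(D, D)) = Mul(33, Mul(2, D)) = Mul(66, D))
J = 300 (J = Mul(Mul(-6, -10), Mul(-1, -5)) = Mul(60, 5) = 300)
Pow(Add(J, Function('y')(39)), 2) = Pow(Add(300, Mul(66, 39)), 2) = Pow(Add(300, 2574), 2) = Pow(2874, 2) = 8259876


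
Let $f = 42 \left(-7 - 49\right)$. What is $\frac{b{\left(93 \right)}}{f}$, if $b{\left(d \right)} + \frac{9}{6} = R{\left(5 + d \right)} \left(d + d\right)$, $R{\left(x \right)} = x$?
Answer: $- \frac{12151}{1568} \approx -7.7494$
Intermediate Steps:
$f = -2352$ ($f = 42 \left(-56\right) = -2352$)
$b{\left(d \right)} = - \frac{3}{2} + 2 d \left(5 + d\right)$ ($b{\left(d \right)} = - \frac{3}{2} + \left(5 + d\right) \left(d + d\right) = - \frac{3}{2} + \left(5 + d\right) 2 d = - \frac{3}{2} + 2 d \left(5 + d\right)$)
$\frac{b{\left(93 \right)}}{f} = \frac{- \frac{3}{2} + 2 \cdot 93 \left(5 + 93\right)}{-2352} = \left(- \frac{3}{2} + 2 \cdot 93 \cdot 98\right) \left(- \frac{1}{2352}\right) = \left(- \frac{3}{2} + 18228\right) \left(- \frac{1}{2352}\right) = \frac{36453}{2} \left(- \frac{1}{2352}\right) = - \frac{12151}{1568}$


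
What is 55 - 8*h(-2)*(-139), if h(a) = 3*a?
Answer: -6617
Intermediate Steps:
55 - 8*h(-2)*(-139) = 55 - 24*(-2)*(-139) = 55 - 8*(-6)*(-139) = 55 + 48*(-139) = 55 - 6672 = -6617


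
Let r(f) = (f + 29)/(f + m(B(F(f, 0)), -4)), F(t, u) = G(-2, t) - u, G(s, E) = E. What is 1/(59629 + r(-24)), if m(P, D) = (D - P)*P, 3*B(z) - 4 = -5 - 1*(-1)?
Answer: 24/1431091 ≈ 1.6770e-5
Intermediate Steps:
F(t, u) = t - u
B(z) = 0 (B(z) = 4/3 + (-5 - 1*(-1))/3 = 4/3 + (-5 + 1)/3 = 4/3 + (⅓)*(-4) = 4/3 - 4/3 = 0)
m(P, D) = P*(D - P)
r(f) = (29 + f)/f (r(f) = (f + 29)/(f + 0*(-4 - 1*0)) = (29 + f)/(f + 0*(-4 + 0)) = (29 + f)/(f + 0*(-4)) = (29 + f)/(f + 0) = (29 + f)/f)
1/(59629 + r(-24)) = 1/(59629 + (29 - 24)/(-24)) = 1/(59629 - 1/24*5) = 1/(59629 - 5/24) = 1/(1431091/24) = 24/1431091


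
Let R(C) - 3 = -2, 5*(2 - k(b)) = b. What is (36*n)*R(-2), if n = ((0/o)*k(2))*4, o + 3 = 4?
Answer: 0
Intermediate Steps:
o = 1 (o = -3 + 4 = 1)
k(b) = 2 - b/5
R(C) = 1 (R(C) = 3 - 2 = 1)
n = 0 (n = ((0/1)*(2 - ⅕*2))*4 = ((0*1)*(2 - ⅖))*4 = (0*(8/5))*4 = 0*4 = 0)
(36*n)*R(-2) = (36*0)*1 = 0*1 = 0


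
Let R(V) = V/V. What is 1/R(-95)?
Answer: 1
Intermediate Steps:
R(V) = 1
1/R(-95) = 1/1 = 1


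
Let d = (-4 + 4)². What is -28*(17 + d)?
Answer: -476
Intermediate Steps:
d = 0 (d = 0² = 0)
-28*(17 + d) = -28*(17 + 0) = -28*17 = -476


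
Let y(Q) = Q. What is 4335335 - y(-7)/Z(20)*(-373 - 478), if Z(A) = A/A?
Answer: 4329378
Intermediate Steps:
Z(A) = 1
4335335 - y(-7)/Z(20)*(-373 - 478) = 4335335 - (-7/1)*(-373 - 478) = 4335335 - (-7*1)*(-851) = 4335335 - (-7)*(-851) = 4335335 - 1*5957 = 4335335 - 5957 = 4329378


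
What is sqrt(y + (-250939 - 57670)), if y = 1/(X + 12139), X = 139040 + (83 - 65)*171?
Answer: 4*I*sqrt(458963730072849)/154257 ≈ 555.53*I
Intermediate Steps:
X = 142118 (X = 139040 + 18*171 = 139040 + 3078 = 142118)
y = 1/154257 (y = 1/(142118 + 12139) = 1/154257 ≈ 6.4827e-6)
sqrt(y + (-250939 - 57670)) = sqrt(1/154257 + (-250939 - 57670)) = sqrt(1/154257 - 308609) = sqrt(-47605098512/154257) = 4*I*sqrt(458963730072849)/154257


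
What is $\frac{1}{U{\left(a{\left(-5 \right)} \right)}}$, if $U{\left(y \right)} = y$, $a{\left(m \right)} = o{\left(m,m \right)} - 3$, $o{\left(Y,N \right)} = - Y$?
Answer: $\frac{1}{2} \approx 0.5$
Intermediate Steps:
$a{\left(m \right)} = -3 - m$ ($a{\left(m \right)} = - m - 3 = -3 - m$)
$\frac{1}{U{\left(a{\left(-5 \right)} \right)}} = \frac{1}{-3 - -5} = \frac{1}{-3 + 5} = \frac{1}{2}$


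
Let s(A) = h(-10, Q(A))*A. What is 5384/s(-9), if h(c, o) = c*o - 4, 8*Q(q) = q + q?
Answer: -10768/333 ≈ -32.336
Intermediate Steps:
Q(q) = q/4 (Q(q) = (q + q)/8 = (2*q)/8 = q/4)
h(c, o) = -4 + c*o
s(A) = A*(-4 - 5*A/2) (s(A) = (-4 - 5*A/2)*A = A*(-4 - 5*A/2))
5384/s(-9) = 5384/((-½*(-9)*(8 + 5*(-9)))) = 5384/((-½*(-9)*(8 - 45))) = 5384/((-½*(-9)*(-37))) = 5384/(-333/2) = 5384*(-2/333) = -10768/333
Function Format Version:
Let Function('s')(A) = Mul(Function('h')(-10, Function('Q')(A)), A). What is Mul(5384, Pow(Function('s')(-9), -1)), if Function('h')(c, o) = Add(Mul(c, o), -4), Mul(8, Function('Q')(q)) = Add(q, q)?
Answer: Rational(-10768, 333) ≈ -32.336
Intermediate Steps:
Function('Q')(q) = Mul(Rational(1, 4), q) (Function('Q')(q) = Mul(Rational(1, 8), Add(q, q)) = Mul(Rational(1, 8), Mul(2, q)) = Mul(Rational(1, 4), q))
Function('h')(c, o) = Add(-4, Mul(c, o))
Function('s')(A) = Mul(A, Add(-4, Mul(Rational(-5, 2), A))) (Function('s')(A) = Mul(Add(-4, Mul(-10, Mul(Rational(1, 4), A))), A) = Mul(Add(-4, Mul(Rational(-5, 2), A)), A) = Mul(A, Add(-4, Mul(Rational(-5, 2), A))))
Mul(5384, Pow(Function('s')(-9), -1)) = Mul(5384, Pow(Mul(Rational(-1, 2), -9, Add(8, Mul(5, -9))), -1)) = Mul(5384, Pow(Mul(Rational(-1, 2), -9, Add(8, -45)), -1)) = Mul(5384, Pow(Mul(Rational(-1, 2), -9, -37), -1)) = Mul(5384, Pow(Rational(-333, 2), -1)) = Mul(5384, Rational(-2, 333)) = Rational(-10768, 333)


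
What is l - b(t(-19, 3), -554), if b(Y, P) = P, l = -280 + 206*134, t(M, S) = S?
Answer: 27878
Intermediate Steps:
l = 27324 (l = -280 + 27604 = 27324)
l - b(t(-19, 3), -554) = 27324 - 1*(-554) = 27324 + 554 = 27878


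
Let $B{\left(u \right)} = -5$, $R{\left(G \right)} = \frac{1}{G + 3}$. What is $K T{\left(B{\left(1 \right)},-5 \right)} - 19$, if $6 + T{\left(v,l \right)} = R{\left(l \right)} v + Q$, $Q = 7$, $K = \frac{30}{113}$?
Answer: $- \frac{2042}{113} \approx -18.071$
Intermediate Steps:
$R{\left(G \right)} = \frac{1}{3 + G}$
$K = \frac{30}{113}$ ($K = 30 \cdot \frac{1}{113} = \frac{30}{113} \approx 0.26549$)
$T{\left(v,l \right)} = 1 + \frac{v}{3 + l}$ ($T{\left(v,l \right)} = -6 + \left(\frac{v}{3 + l} + 7\right) = -6 + \left(7 + \frac{v}{3 + l}\right) = 1 + \frac{v}{3 + l}$)
$K T{\left(B{\left(1 \right)},-5 \right)} - 19 = \frac{30 \frac{3 - 5 - 5}{3 - 5}}{113} - 19 = \frac{30 \frac{1}{-2} \left(-7\right)}{113} - 19 = \frac{30 \left(\left(- \frac{1}{2}\right) \left(-7\right)\right)}{113} - 19 = \frac{30}{113} \cdot \frac{7}{2} - 19 = \frac{105}{113} - 19 = - \frac{2042}{113}$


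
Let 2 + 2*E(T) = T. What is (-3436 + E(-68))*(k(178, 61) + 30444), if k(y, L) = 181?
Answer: -106299375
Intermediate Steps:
E(T) = -1 + T/2
(-3436 + E(-68))*(k(178, 61) + 30444) = (-3436 + (-1 + (1/2)*(-68)))*(181 + 30444) = (-3436 + (-1 - 34))*30625 = (-3436 - 35)*30625 = -3471*30625 = -106299375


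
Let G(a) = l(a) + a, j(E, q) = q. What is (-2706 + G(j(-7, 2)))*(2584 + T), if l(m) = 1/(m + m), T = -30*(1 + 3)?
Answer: -6662040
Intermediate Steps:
T = -120 (T = -30*4 = -120)
l(m) = 1/(2*m)
G(a) = a + 1/(2*a) (G(a) = 1/(2*a) + a = a + 1/(2*a))
(-2706 + G(j(-7, 2)))*(2584 + T) = (-2706 + (2 + (1/2)/2))*(2584 - 120) = (-2706 + (2 + (1/2)*(1/2)))*2464 = (-2706 + (2 + 1/4))*2464 = (-2706 + 9/4)*2464 = -10815/4*2464 = -6662040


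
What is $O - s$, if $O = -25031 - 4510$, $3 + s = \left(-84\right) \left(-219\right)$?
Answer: $-47934$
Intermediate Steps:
$s = 18393$ ($s = -3 - -18396 = -3 + 18396 = 18393$)
$O = -29541$
$O - s = -29541 - 18393 = -47934$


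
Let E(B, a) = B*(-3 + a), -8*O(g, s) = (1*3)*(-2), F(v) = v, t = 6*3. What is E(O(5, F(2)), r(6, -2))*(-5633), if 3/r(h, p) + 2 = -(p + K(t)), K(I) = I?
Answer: 107027/8 ≈ 13378.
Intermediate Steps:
t = 18
O(g, s) = ¾ (O(g, s) = -1*3*(-2)/8 = -3*(-2)/8 = -⅛*(-6) = ¾)
r(h, p) = 3/(-20 - p) (r(h, p) = 3/(-2 - (p + 18)) = 3/(-2 - (18 + p)) = 3/(-2 + (-18 - p)) = 3/(-20 - p))
E(O(5, F(2)), r(6, -2))*(-5633) = (3*(-3 - 3/(20 - 2))/4)*(-5633) = (3*(-3 - 3/18)/4)*(-5633) = (3*(-3 - 3*1/18)/4)*(-5633) = (3*(-3 - ⅙)/4)*(-5633) = ((¾)*(-19/6))*(-5633) = -19/8*(-5633) = 107027/8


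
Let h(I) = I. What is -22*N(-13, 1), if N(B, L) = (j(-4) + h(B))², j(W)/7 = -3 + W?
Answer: -84568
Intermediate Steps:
j(W) = -21 + 7*W (j(W) = 7*(-3 + W) = -21 + 7*W)
N(B, L) = (-49 + B)² (N(B, L) = ((-21 + 7*(-4)) + B)² = ((-21 - 28) + B)² = (-49 + B)²)
-22*N(-13, 1) = -22*(-49 - 13)² = -22*(-62)² = -22*3844 = -84568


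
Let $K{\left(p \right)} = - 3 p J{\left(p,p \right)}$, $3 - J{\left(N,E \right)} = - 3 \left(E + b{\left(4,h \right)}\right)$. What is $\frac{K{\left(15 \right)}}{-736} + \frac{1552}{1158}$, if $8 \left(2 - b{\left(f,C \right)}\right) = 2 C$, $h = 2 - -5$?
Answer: $\frac{7365269}{1704576} \approx 4.3209$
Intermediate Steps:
$h = 7$ ($h = 2 + 5 = 7$)
$b{\left(f,C \right)} = 2 - \frac{C}{4}$ ($b{\left(f,C \right)} = 2 - \frac{2 C}{8} = 2 - \frac{C}{4}$)
$J{\left(N,E \right)} = \frac{15}{4} + 3 E$ ($J{\left(N,E \right)} = 3 - - 3 \left(E + \left(2 - \frac{7}{4}\right)\right) = 3 - - 3 \left(E + \frac{1}{4}\right) = 3 - - 3 \left(\frac{1}{4} + E\right) = 3 - \left(- \frac{3}{4} - 3 E\right) = 3 + \left(\frac{3}{4} + 3 E\right) = \frac{15}{4} + 3 E$)
$K{\left(p \right)} = - 3 p \left(\frac{15}{4} + 3 p\right)$
$\frac{K{\left(15 \right)}}{-736} + \frac{1552}{1158} = \frac{\left(- \frac{9}{4}\right) 15 \left(5 + 4 \cdot 15\right)}{-736} + \frac{1552}{1158} = \left(- \frac{9}{4}\right) 15 \left(5 + 60\right) \left(- \frac{1}{736}\right) + 1552 \cdot \frac{1}{1158} = \left(- \frac{9}{4}\right) 15 \cdot 65 \left(- \frac{1}{736}\right) + \frac{776}{579} = \left(- \frac{8775}{4}\right) \left(- \frac{1}{736}\right) + \frac{776}{579} = \frac{8775}{2944} + \frac{776}{579} = \frac{7365269}{1704576}$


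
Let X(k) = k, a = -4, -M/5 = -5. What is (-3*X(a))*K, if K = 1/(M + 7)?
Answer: 3/8 ≈ 0.37500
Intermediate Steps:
M = 25 (M = -5*(-5) = 25)
K = 1/32 (K = 1/(25 + 7) = 1/32 ≈ 0.031250)
(-3*X(a))*K = -3*(-4)*(1/32) = 12*(1/32) = 3/8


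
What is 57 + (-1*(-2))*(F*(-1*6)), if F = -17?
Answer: 261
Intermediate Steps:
57 + (-1*(-2))*(F*(-1*6)) = 57 + (-1*(-2))*(-(-17)*6) = 57 + 2*(-17*(-6)) = 57 + 2*102 = 57 + 204 = 261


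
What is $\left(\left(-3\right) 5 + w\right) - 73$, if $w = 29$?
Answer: $-59$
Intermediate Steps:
$\left(\left(-3\right) 5 + w\right) - 73 = \left(\left(-3\right) 5 + 29\right) - 73 = \left(-15 + 29\right) - 73 = 14 - 73 = -59$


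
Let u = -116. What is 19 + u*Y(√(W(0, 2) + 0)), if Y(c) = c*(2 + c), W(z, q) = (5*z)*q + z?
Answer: 19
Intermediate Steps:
W(z, q) = z + 5*q*z (W(z, q) = 5*q*z + z = z + 5*q*z)
19 + u*Y(√(W(0, 2) + 0)) = 19 - 116*√(0*(1 + 5*2) + 0)*(2 + √(0*(1 + 5*2) + 0)) = 19 - 116*√(0*(1 + 10) + 0)*(2 + √(0*(1 + 10) + 0)) = 19 - 116*√(0*11 + 0)*(2 + √(0*11 + 0)) = 19 - 116*√(0 + 0)*(2 + √(0 + 0)) = 19 - 116*√0*(2 + √0) = 19 - 0*(2 + 0) = 19 - 0*2 = 19 - 116*0 = 19 + 0 = 19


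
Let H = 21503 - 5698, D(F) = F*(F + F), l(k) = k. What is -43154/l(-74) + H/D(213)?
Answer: 1958438611/3357306 ≈ 583.34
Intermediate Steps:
D(F) = 2*F² (D(F) = F*(2*F) = 2*F²)
H = 15805
-43154/l(-74) + H/D(213) = -43154/(-74) + 15805/((2*213²)) = -43154*(-1/74) + 15805/((2*45369)) = 21577/37 + 15805/90738 = 1958438611/3357306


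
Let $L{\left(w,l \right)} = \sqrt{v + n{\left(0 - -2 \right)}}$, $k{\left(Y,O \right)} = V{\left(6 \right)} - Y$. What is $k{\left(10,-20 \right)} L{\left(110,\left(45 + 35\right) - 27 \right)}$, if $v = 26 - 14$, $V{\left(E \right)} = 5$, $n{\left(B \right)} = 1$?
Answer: $- 5 \sqrt{13} \approx -18.028$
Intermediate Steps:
$v = 12$
$k{\left(Y,O \right)} = 5 - Y$
$L{\left(w,l \right)} = \sqrt{13}$ ($L{\left(w,l \right)} = \sqrt{12 + 1} = \sqrt{13}$)
$k{\left(10,-20 \right)} L{\left(110,\left(45 + 35\right) - 27 \right)} = \left(5 - 10\right) \sqrt{13} = - 5 \sqrt{13}$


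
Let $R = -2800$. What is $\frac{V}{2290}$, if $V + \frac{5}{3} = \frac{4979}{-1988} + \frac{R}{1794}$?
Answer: $- \frac{3407141}{1361203480} \approx -0.002503$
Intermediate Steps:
$V = - \frac{3407141}{594412}$ ($V = - \frac{5}{3} + \left(\frac{4979}{-1988} - \frac{2800}{1794}\right) = - \frac{5}{3} + \left(4979 \left(- \frac{1}{1988}\right) - \frac{1400}{897}\right) = - \frac{5}{3} - \frac{7249363}{1783236} = - \frac{3407141}{594412} \approx -5.7319$)
$\frac{V}{2290} = - \frac{3407141}{594412 \cdot 2290} = \left(- \frac{3407141}{594412}\right) \frac{1}{2290} = - \frac{3407141}{1361203480}$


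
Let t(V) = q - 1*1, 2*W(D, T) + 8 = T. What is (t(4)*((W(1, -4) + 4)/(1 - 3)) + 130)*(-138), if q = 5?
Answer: -18492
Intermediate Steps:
W(D, T) = -4 + T/2
t(V) = 4 (t(V) = 5 - 1*1 = 5 - 1 = 4)
(t(4)*((W(1, -4) + 4)/(1 - 3)) + 130)*(-138) = (4*(((-4 + (1/2)*(-4)) + 4)/(1 - 3)) + 130)*(-138) = (4*(((-4 - 2) + 4)/(-2)) + 130)*(-138) = (4*((-6 + 4)*(-1/2)) + 130)*(-138) = (4*(-2*(-1/2)) + 130)*(-138) = (4*1 + 130)*(-138) = (4 + 130)*(-138) = 134*(-138) = -18492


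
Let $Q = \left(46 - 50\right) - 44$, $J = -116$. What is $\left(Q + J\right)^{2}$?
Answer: $26896$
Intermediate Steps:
$Q = -48$ ($Q = -4 - 44 = -48$)
$\left(Q + J\right)^{2} = \left(-48 - 116\right)^{2} = \left(-164\right)^{2} = 26896$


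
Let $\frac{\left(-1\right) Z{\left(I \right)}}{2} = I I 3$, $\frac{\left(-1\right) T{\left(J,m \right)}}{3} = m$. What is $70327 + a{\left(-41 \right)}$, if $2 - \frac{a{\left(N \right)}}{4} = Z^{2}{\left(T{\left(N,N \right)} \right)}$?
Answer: $-32959605969$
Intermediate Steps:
$T{\left(J,m \right)} = - 3 m$
$Z{\left(I \right)} = - 6 I^{2}$ ($Z{\left(I \right)} = - 2 I I 3 = - 2 I^{2} \cdot 3 = - 2 \cdot 3 I^{2} = - 6 I^{2}$)
$a{\left(N \right)} = 8 - 11664 N^{4}$ ($a{\left(N \right)} = 8 - 4 \left(- 6 \left(- 3 N\right)^{2}\right)^{2} = 8 - 4 \left(- 6 \cdot 9 N^{2}\right)^{2} = 8 - 4 \left(- 54 N^{2}\right)^{2} = 8 - 4 \cdot 2916 N^{4} = 8 - 11664 N^{4}$)
$70327 + a{\left(-41 \right)} = 70327 + \left(8 - 11664 \left(-41\right)^{4}\right) = 70327 + \left(8 - 32959676304\right) = 70327 - 32959676296 = -32959605969$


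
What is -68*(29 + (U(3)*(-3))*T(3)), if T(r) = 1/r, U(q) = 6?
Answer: -1564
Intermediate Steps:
-68*(29 + (U(3)*(-3))*T(3)) = -68*(29 + (6*(-3))/3) = -68*(29 - 18*⅓) = -68*(29 - 6) = -68*23 = -1564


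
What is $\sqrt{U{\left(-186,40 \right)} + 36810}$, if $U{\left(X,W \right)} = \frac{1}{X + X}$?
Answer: $\frac{\sqrt{1273478667}}{186} \approx 191.86$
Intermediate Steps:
$U{\left(X,W \right)} = \frac{1}{2 X}$
$\sqrt{U{\left(-186,40 \right)} + 36810} = \sqrt{\frac{1}{2 \left(-186\right)} + 36810} = \sqrt{\frac{1}{2} \left(- \frac{1}{186}\right) + 36810} = \sqrt{- \frac{1}{372} + 36810} = \sqrt{\frac{13693319}{372}} = \frac{\sqrt{1273478667}}{186}$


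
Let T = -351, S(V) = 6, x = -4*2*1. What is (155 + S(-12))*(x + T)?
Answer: -57799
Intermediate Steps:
x = -8 (x = -8*1 = -8)
(155 + S(-12))*(x + T) = (155 + 6)*(-8 - 351) = 161*(-359) = -57799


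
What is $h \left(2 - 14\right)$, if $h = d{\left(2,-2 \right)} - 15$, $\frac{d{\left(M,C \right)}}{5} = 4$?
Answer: $-60$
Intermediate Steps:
$d{\left(M,C \right)} = 20$ ($d{\left(M,C \right)} = 5 \cdot 4 = 20$)
$h = 5$ ($h = 20 - 15 = 5$)
$h \left(2 - 14\right) = 5 \left(2 - 14\right) = 5 \left(-12\right) = -60$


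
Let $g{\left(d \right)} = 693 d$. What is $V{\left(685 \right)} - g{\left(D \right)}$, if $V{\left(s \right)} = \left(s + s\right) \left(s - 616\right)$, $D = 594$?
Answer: $-317112$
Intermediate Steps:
$V{\left(s \right)} = 2 s \left(-616 + s\right)$
$V{\left(685 \right)} - g{\left(D \right)} = 2 \cdot 685 \left(-616 + 685\right) - 693 \cdot 594 = 2 \cdot 685 \cdot 69 - 411642 = 94530 - 411642 = -317112$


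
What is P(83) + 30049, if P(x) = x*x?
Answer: 36938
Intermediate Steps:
P(x) = x**2
P(83) + 30049 = 83**2 + 30049 = 6889 + 30049 = 36938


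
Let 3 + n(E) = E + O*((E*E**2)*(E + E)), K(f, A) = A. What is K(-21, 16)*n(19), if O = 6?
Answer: 25021888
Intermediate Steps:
n(E) = -3 + E + 12*E**4 (n(E) = -3 + (E + 6*((E*E**2)*(E + E))) = -3 + (E + 6*(E**3*(2*E))) = -3 + (E + 6*(2*E**4)) = -3 + (E + 12*E**4) = -3 + E + 12*E**4)
K(-21, 16)*n(19) = 16*(-3 + 19 + 12*19**4) = 16*(-3 + 19 + 12*130321) = 16*(-3 + 19 + 1563852) = 16*1563868 = 25021888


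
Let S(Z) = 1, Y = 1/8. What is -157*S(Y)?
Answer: -157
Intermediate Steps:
Y = ⅛ ≈ 0.12500
-157*S(Y) = -157*1 = -157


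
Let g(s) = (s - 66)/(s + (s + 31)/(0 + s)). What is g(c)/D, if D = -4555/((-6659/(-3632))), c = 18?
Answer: 359586/385676405 ≈ 0.00093235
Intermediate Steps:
g(s) = (-66 + s)/(s + (31 + s)/s)
D = -16543760/6659 (D = -4555/((-6659*(-1/3632))) = -4555/6659/3632 = -4555*3632/6659 = -16543760/6659 ≈ -2484.4)
g(c)/D = (18*(-66 + 18)/(31 + 18 + 18**2))/(-16543760/6659) = (18*(-48)/(31 + 18 + 324))*(-6659/16543760) = (18*(-48)/373)*(-6659/16543760) = (18*(1/373)*(-48))*(-6659/16543760) = -864/373*(-6659/16543760) = 359586/385676405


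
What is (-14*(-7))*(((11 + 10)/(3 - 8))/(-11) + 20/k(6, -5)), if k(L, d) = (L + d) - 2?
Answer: -105742/55 ≈ -1922.6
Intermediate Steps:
k(L, d) = -2 + L + d
(-14*(-7))*(((11 + 10)/(3 - 8))/(-11) + 20/k(6, -5)) = (-14*(-7))*(((11 + 10)/(3 - 8))/(-11) + 20/(-2 + 6 - 5)) = 98*((21/(-5))*(-1/11) + 20/(-1)) = 98*((21*(-⅕))*(-1/11) + 20*(-1)) = 98*(-21/5*(-1/11) - 20) = 98*(21/55 - 20) = 98*(-1079/55) = -105742/55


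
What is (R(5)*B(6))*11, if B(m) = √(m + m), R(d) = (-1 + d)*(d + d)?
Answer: 880*√3 ≈ 1524.2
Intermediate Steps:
R(d) = 2*d*(-1 + d) (R(d) = (-1 + d)*(2*d) = 2*d*(-1 + d))
B(m) = √2*√m (B(m) = √(2*m) = √2*√m)
(R(5)*B(6))*11 = ((2*5*(-1 + 5))*(√2*√6))*11 = ((2*5*4)*(2*√3))*11 = (40*(2*√3))*11 = (80*√3)*11 = 880*√3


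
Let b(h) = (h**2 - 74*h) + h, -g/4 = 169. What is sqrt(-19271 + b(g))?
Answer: 9*sqrt(6013) ≈ 697.89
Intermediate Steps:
g = -676 (g = -4*169 = -676)
b(h) = h**2 - 73*h
sqrt(-19271 + b(g)) = sqrt(-19271 - 676*(-73 - 676)) = sqrt(-19271 - 676*(-749)) = sqrt(-19271 + 506324) = sqrt(487053) = 9*sqrt(6013)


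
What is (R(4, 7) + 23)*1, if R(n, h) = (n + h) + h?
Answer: 41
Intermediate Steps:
R(n, h) = n + 2*h (R(n, h) = (h + n) + h = n + 2*h)
(R(4, 7) + 23)*1 = ((4 + 2*7) + 23)*1 = ((4 + 14) + 23)*1 = (18 + 23)*1 = 41*1 = 41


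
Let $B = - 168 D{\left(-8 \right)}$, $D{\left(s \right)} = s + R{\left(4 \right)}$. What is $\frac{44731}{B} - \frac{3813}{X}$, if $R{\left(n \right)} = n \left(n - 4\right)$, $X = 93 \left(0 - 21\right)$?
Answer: $\frac{2255}{64} \approx 35.234$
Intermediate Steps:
$X = -1953$ ($X = 93 \left(-21\right) = -1953$)
$R{\left(n \right)} = n \left(-4 + n\right)$
$D{\left(s \right)} = s$ ($D{\left(s \right)} = s + 4 \left(-4 + 4\right) = s + 4 \cdot 0 = s + 0 = s$)
$B = 1344$ ($B = \left(-168\right) \left(-8\right) = 1344$)
$\frac{44731}{B} - \frac{3813}{X} = \frac{44731}{1344} - \frac{3813}{-1953} = 44731 \cdot \frac{1}{1344} - - \frac{41}{21} = \frac{44731}{1344} + \frac{41}{21} = \frac{2255}{64}$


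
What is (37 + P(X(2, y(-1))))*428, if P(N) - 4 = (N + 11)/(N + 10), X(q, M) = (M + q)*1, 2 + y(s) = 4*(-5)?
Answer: 89666/5 ≈ 17933.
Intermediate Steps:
y(s) = -22 (y(s) = -2 + 4*(-5) = -2 - 20 = -22)
X(q, M) = M + q
P(N) = 4 + (11 + N)/(10 + N) (P(N) = 4 + (N + 11)/(N + 10) = 4 + (11 + N)/(10 + N))
(37 + P(X(2, y(-1))))*428 = (37 + (51 + 5*(-22 + 2))/(10 + (-22 + 2)))*428 = (37 + (51 + 5*(-20))/(10 - 20))*428 = (37 + (51 - 100)/(-10))*428 = (37 - ⅒*(-49))*428 = (37 + 49/10)*428 = (419/10)*428 = 89666/5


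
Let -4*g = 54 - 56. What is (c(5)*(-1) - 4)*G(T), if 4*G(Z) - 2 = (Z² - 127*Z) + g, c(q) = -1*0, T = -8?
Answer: -2165/2 ≈ -1082.5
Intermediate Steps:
c(q) = 0
g = ½ (g = -(54 - 56)/4 = -¼*(-2) = ½ ≈ 0.50000)
G(Z) = 5/8 - 127*Z/4 + Z²/4 (G(Z) = ½ + ((Z² - 127*Z) + ½)/4 = ½ + (½ + Z² - 127*Z)/4 = ½ + (⅛ - 127*Z/4 + Z²/4) = 5/8 - 127*Z/4 + Z²/4)
(c(5)*(-1) - 4)*G(T) = (0*(-1) - 4)*(5/8 - 127/4*(-8) + (¼)*(-8)²) = (0 - 4)*(5/8 + 254 + (¼)*64) = -4*(5/8 + 254 + 16) = -4*2165/8 = -2165/2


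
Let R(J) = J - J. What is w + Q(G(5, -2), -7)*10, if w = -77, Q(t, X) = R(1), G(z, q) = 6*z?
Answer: -77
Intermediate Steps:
R(J) = 0
Q(t, X) = 0
w + Q(G(5, -2), -7)*10 = -77 + 0*10 = -77 + 0 = -77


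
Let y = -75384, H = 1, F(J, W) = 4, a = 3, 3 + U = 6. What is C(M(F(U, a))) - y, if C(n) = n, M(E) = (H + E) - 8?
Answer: 75381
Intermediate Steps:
U = 3 (U = -3 + 6 = 3)
M(E) = -7 + E (M(E) = (1 + E) - 8 = -7 + E)
C(M(F(U, a))) - y = (-7 + 4) - 1*(-75384) = -3 + 75384 = 75381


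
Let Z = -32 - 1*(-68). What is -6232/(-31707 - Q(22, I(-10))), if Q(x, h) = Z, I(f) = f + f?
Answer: 6232/31743 ≈ 0.19633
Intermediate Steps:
Z = 36 (Z = -32 + 68 = 36)
I(f) = 2*f
Q(x, h) = 36
-6232/(-31707 - Q(22, I(-10))) = -6232/(-31707 - 1*36) = -6232/(-31707 - 36) = -6232/(-31743) = -6232*(-1/31743) = 6232/31743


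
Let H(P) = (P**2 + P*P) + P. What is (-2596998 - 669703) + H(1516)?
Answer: 1331327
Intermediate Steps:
H(P) = P + 2*P**2 (H(P) = (P**2 + P**2) + P = 2*P**2 + P = P + 2*P**2)
(-2596998 - 669703) + H(1516) = (-2596998 - 669703) + 1516*(1 + 2*1516) = -3266701 + 1516*(1 + 3032) = -3266701 + 1516*3033 = -3266701 + 4598028 = 1331327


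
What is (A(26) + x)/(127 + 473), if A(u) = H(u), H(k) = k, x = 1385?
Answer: 1411/600 ≈ 2.3517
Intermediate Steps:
A(u) = u
(A(26) + x)/(127 + 473) = (26 + 1385)/(127 + 473) = 1411/600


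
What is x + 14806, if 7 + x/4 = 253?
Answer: 15790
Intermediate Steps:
x = 984 (x = -28 + 4*253 = -28 + 1012 = 984)
x + 14806 = 984 + 14806 = 15790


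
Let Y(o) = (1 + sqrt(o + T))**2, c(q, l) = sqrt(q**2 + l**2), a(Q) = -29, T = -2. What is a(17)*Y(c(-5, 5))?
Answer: -29*(1 + sqrt(-2 + 5*sqrt(2)))**2 ≈ -306.67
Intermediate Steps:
c(q, l) = sqrt(l**2 + q**2)
Y(o) = (1 + sqrt(-2 + o))**2 (Y(o) = (1 + sqrt(o - 2))**2 = (1 + sqrt(-2 + o))**2)
a(17)*Y(c(-5, 5)) = -29*(1 + sqrt(-2 + sqrt(5**2 + (-5)**2)))**2 = -29*(1 + sqrt(-2 + sqrt(25 + 25)))**2 = -29*(1 + sqrt(-2 + sqrt(50)))**2 = -29*(1 + sqrt(-2 + 5*sqrt(2)))**2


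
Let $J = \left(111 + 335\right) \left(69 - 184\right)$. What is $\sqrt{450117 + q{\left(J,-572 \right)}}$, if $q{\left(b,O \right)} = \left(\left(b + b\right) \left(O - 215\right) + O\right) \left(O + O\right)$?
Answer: $i \sqrt{92354541755} \approx 3.039 \cdot 10^{5} i$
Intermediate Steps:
$J = -51290$ ($J = 446 \left(-115\right) = -51290$)
$q{\left(b,O \right)} = 2 O \left(O + 2 b \left(-215 + O\right)\right)$ ($q{\left(b,O \right)} = \left(2 b \left(-215 + O\right) + O\right) 2 O = \left(O + 2 b \left(-215 + O\right)\right) 2 O = 2 O \left(O + 2 b \left(-215 + O\right)\right)$)
$\sqrt{450117 + q{\left(J,-572 \right)}} = \sqrt{450117 + 2 \left(-572\right) \left(-572 - -22054700 + 2 \left(-572\right) \left(-51290\right)\right)} = \sqrt{450117 + 2 \left(-572\right) \left(-572 + 22054700 + 58675760\right)} = \sqrt{450117 + 2 \left(-572\right) 80729888} = \sqrt{450117 - 92354991872} = \sqrt{-92354541755} = i \sqrt{92354541755}$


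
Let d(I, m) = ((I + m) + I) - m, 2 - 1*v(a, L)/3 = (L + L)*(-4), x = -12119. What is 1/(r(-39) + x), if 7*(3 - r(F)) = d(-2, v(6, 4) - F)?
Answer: -7/84808 ≈ -8.2539e-5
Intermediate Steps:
v(a, L) = 6 + 24*L (v(a, L) = 6 - 3*(L + L)*(-4) = 6 - 3*2*L*(-4) = 6 - (-24)*L = 6 + 24*L)
d(I, m) = 2*I (d(I, m) = (m + 2*I) - m = 2*I)
r(F) = 25/7 (r(F) = 3 - 2*(-2)/7 = 3 - ⅐*(-4) = 3 + 4/7 = 25/7)
1/(r(-39) + x) = 1/(25/7 - 12119) = 1/(-84808/7) = -7/84808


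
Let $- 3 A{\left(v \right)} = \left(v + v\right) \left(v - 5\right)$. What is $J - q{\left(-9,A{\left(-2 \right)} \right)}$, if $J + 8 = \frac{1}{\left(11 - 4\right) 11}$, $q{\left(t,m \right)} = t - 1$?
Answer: $\frac{155}{77} \approx 2.013$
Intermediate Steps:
$A{\left(v \right)} = - \frac{2 v \left(-5 + v\right)}{3}$ ($A{\left(v \right)} = - \frac{\left(v + v\right) \left(v - 5\right)}{3} = - \frac{2 v \left(-5 + v\right)}{3}$)
$q{\left(t,m \right)} = -1 + t$
$J = - \frac{615}{77}$ ($J = -8 + \frac{1}{\left(11 - 4\right) 11} = -8 + \frac{1}{7 \cdot 11} = -8 + \frac{1}{77} = - \frac{615}{77} \approx -7.987$)
$J - q{\left(-9,A{\left(-2 \right)} \right)} = - \frac{615}{77} - \left(-1 - 9\right) = - \frac{615}{77} - -10 = - \frac{615}{77} + 10 = \frac{155}{77}$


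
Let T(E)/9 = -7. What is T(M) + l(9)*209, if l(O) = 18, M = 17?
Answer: 3699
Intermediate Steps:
T(E) = -63 (T(E) = 9*(-7) = -63)
T(M) + l(9)*209 = -63 + 18*209 = -63 + 3762 = 3699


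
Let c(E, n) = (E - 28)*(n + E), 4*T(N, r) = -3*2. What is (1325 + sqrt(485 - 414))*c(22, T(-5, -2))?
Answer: -162975 - 123*sqrt(71) ≈ -1.6401e+5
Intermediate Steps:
T(N, r) = -3/2 (T(N, r) = (-3*2)/4 = (1/4)*(-6) = -3/2)
c(E, n) = (-28 + E)*(E + n)
(1325 + sqrt(485 - 414))*c(22, T(-5, -2)) = (1325 + sqrt(485 - 414))*(22**2 - 28*22 - 28*(-3/2) + 22*(-3/2)) = (1325 + sqrt(71))*(484 - 616 + 42 - 33) = (1325 + sqrt(71))*(-123) = -162975 - 123*sqrt(71)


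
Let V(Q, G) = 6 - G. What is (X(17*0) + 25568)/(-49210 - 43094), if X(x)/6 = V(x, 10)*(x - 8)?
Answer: -1610/5769 ≈ -0.27908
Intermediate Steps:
X(x) = 192 - 24*x (X(x) = 6*((6 - 1*10)*(x - 8)) = 6*((6 - 10)*(-8 + x)) = 6*(-4*(-8 + x)) = 6*(32 - 4*x) = 192 - 24*x)
(X(17*0) + 25568)/(-49210 - 43094) = ((192 - 408*0) + 25568)/(-49210 - 43094) = ((192 - 24*0) + 25568)/(-92304) = ((192 + 0) + 25568)*(-1/92304) = (192 + 25568)*(-1/92304) = 25760*(-1/92304) = -1610/5769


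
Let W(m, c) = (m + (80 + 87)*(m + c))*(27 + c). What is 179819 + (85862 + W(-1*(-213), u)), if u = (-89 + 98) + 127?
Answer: 9800529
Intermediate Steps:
u = 136 (u = 9 + 127 = 136)
W(m, c) = (27 + c)*(167*c + 168*m) (W(m, c) = (m + 167*(c + m))*(27 + c) = (m + (167*c + 167*m))*(27 + c) = (167*c + 168*m)*(27 + c) = (27 + c)*(167*c + 168*m))
179819 + (85862 + W(-1*(-213), u)) = 179819 + (85862 + (167*136**2 + 4509*136 + 4536*(-1*(-213)) + 168*136*(-1*(-213)))) = 179819 + (85862 + (167*18496 + 613224 + 4536*213 + 168*136*213)) = 179819 + (85862 + (3088832 + 613224 + 966168 + 4866624)) = 179819 + (85862 + 9534848) = 179819 + 9620710 = 9800529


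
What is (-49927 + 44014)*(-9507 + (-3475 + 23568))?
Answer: -62595018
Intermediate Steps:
(-49927 + 44014)*(-9507 + (-3475 + 23568)) = -5913*(-9507 + 20093) = -5913*10586 = -62595018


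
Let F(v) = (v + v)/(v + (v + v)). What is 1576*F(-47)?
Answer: 3152/3 ≈ 1050.7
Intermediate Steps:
F(v) = ⅔ (F(v) = (2*v)/(v + 2*v) = (2*v)/((3*v)) = (2*v)*(1/(3*v)) = ⅔)
1576*F(-47) = 1576*(⅔) = 3152/3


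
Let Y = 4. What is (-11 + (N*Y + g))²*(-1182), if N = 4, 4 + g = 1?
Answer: -4728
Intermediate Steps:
g = -3 (g = -4 + 1 = -3)
(-11 + (N*Y + g))²*(-1182) = (-11 + (4*4 - 3))²*(-1182) = (-11 + (16 - 3))²*(-1182) = (-11 + 13)²*(-1182) = 2²*(-1182) = 4*(-1182) = -4728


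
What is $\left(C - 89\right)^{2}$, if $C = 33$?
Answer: $3136$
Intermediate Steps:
$\left(C - 89\right)^{2} = \left(33 - 89\right)^{2} = \left(-56\right)^{2} = 3136$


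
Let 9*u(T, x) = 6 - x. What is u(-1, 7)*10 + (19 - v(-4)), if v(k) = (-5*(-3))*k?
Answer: 701/9 ≈ 77.889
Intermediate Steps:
u(T, x) = ⅔ - x/9 (u(T, x) = (6 - x)/9 = ⅔ - x/9)
v(k) = 15*k
u(-1, 7)*10 + (19 - v(-4)) = (⅔ - ⅑*7)*10 + (19 - 15*(-4)) = (⅔ - 7/9)*10 + (19 - 1*(-60)) = -⅑*10 + (19 + 60) = -10/9 + 79 = 701/9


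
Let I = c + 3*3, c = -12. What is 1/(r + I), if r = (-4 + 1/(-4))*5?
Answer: -4/97 ≈ -0.041237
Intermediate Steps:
I = -3 (I = -12 + 3*3 = -12 + 9 = -3)
r = -85/4 (r = (-4 - ¼)*5 = -17/4*5 = -85/4 ≈ -21.250)
1/(r + I) = 1/(-85/4 - 3) = 1/(-97/4) = -4/97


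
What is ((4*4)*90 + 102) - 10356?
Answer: -8814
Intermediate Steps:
((4*4)*90 + 102) - 10356 = (16*90 + 102) - 10356 = (1440 + 102) - 10356 = 1542 - 10356 = -8814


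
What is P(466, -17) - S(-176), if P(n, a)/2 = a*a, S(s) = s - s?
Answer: 578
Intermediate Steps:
S(s) = 0
P(n, a) = 2*a² (P(n, a) = 2*(a*a) = 2*a²)
P(466, -17) - S(-176) = 2*(-17)² - 1*0 = 2*289 + 0 = 578 + 0 = 578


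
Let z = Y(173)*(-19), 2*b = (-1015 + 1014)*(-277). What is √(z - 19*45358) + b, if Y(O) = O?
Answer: 277/2 + 3*I*√96121 ≈ 138.5 + 930.1*I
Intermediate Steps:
b = 277/2 (b = ((-1015 + 1014)*(-277))/2 = (-1*(-277))/2 = (½)*277 = 277/2 ≈ 138.50)
z = -3287 (z = 173*(-19) = -3287)
√(z - 19*45358) + b = √(-3287 - 19*45358) + 277/2 = √(-3287 - 861802) + 277/2 = √(-865089) + 277/2 = 3*I*√96121 + 277/2 = 277/2 + 3*I*√96121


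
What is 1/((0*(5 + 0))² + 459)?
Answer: 1/459 ≈ 0.0021787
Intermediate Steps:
1/((0*(5 + 0))² + 459) = 1/((0*5)² + 459) = 1/(0² + 459) = 1/(0 + 459) = 1/459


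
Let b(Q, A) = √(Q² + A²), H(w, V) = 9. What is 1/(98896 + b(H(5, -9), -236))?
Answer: 98896/9780363039 - 17*√193/9780363039 ≈ 1.0088e-5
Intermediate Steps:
b(Q, A) = √(A² + Q²)
1/(98896 + b(H(5, -9), -236)) = 1/(98896 + √((-236)² + 9²)) = 1/(98896 + √(55696 + 81)) = 1/(98896 + √55777) = 1/(98896 + 17*√193)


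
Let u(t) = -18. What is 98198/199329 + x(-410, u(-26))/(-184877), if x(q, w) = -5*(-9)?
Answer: 18145581841/36851347533 ≈ 0.49240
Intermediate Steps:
x(q, w) = 45
98198/199329 + x(-410, u(-26))/(-184877) = 98198/199329 + 45/(-184877) = 98198*(1/199329) + 45*(-1/184877) = 98198/199329 - 45/184877 = 18145581841/36851347533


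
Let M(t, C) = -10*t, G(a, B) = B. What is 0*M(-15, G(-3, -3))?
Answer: 0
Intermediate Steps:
0*M(-15, G(-3, -3)) = 0*(-10*(-15)) = 0*150 = 0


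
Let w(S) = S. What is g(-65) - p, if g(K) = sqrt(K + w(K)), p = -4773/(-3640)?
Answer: -4773/3640 + I*sqrt(130) ≈ -1.3113 + 11.402*I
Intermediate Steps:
p = 4773/3640 (p = -4773*(-1/3640) = 4773/3640 ≈ 1.3113)
g(K) = sqrt(2)*sqrt(K) (g(K) = sqrt(K + K) = sqrt(2*K) = sqrt(2)*sqrt(K))
g(-65) - p = sqrt(2)*sqrt(-65) - 1*4773/3640 = sqrt(2)*(I*sqrt(65)) - 4773/3640 = I*sqrt(130) - 4773/3640 = -4773/3640 + I*sqrt(130)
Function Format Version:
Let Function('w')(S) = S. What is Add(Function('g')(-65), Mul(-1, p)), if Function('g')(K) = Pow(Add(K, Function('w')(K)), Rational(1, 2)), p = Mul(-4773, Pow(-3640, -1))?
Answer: Add(Rational(-4773, 3640), Mul(I, Pow(130, Rational(1, 2)))) ≈ Add(-1.3113, Mul(11.402, I))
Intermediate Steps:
p = Rational(4773, 3640) (p = Mul(-4773, Rational(-1, 3640)) = Rational(4773, 3640) ≈ 1.3113)
Function('g')(K) = Mul(Pow(2, Rational(1, 2)), Pow(K, Rational(1, 2))) (Function('g')(K) = Pow(Add(K, K), Rational(1, 2)) = Pow(Mul(2, K), Rational(1, 2)) = Mul(Pow(2, Rational(1, 2)), Pow(K, Rational(1, 2))))
Add(Function('g')(-65), Mul(-1, p)) = Add(Mul(Pow(2, Rational(1, 2)), Pow(-65, Rational(1, 2))), Mul(-1, Rational(4773, 3640))) = Add(Mul(Pow(2, Rational(1, 2)), Mul(I, Pow(65, Rational(1, 2)))), Rational(-4773, 3640)) = Add(Mul(I, Pow(130, Rational(1, 2))), Rational(-4773, 3640)) = Add(Rational(-4773, 3640), Mul(I, Pow(130, Rational(1, 2))))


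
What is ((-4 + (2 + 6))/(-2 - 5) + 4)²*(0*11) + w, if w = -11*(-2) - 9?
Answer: 13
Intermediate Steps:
w = 13 (w = 22 - 9 = 13)
((-4 + (2 + 6))/(-2 - 5) + 4)²*(0*11) + w = ((-4 + (2 + 6))/(-2 - 5) + 4)²*(0*11) + 13 = ((-4 + 8)/(-7) + 4)²*0 + 13 = (4*(-⅐) + 4)²*0 + 13 = (-4/7 + 4)²*0 + 13 = (24/7)²*0 + 13 = (576/49)*0 + 13 = 0 + 13 = 13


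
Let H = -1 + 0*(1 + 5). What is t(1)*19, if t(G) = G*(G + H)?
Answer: 0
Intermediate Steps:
H = -1 (H = -1 + 0*6 = -1 + 0 = -1)
t(G) = G*(-1 + G) (t(G) = G*(G - 1) = G*(-1 + G))
t(1)*19 = (1*(-1 + 1))*19 = (1*0)*19 = 0*19 = 0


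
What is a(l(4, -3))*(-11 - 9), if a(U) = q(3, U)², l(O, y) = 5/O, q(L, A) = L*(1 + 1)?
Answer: -720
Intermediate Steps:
q(L, A) = 2*L (q(L, A) = L*2 = 2*L)
a(U) = 36 (a(U) = (2*3)² = 6² = 36)
a(l(4, -3))*(-11 - 9) = 36*(-11 - 9) = 36*(-20) = -720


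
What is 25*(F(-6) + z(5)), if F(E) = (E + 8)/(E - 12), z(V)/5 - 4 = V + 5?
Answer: 15725/9 ≈ 1747.2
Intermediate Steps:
z(V) = 45 + 5*V (z(V) = 20 + 5*(V + 5) = 20 + 5*(5 + V) = 20 + (25 + 5*V) = 45 + 5*V)
F(E) = (8 + E)/(-12 + E)
25*(F(-6) + z(5)) = 25*((8 - 6)/(-12 - 6) + (45 + 5*5)) = 25*(2/(-18) + (45 + 25)) = 25*(-1/18*2 + 70) = 25*(-⅑ + 70) = 25*(629/9) = 15725/9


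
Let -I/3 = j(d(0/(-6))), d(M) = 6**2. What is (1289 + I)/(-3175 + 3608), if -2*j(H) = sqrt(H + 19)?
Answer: 1289/433 + 3*sqrt(55)/866 ≈ 3.0026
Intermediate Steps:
d(M) = 36
j(H) = -sqrt(19 + H)/2 (j(H) = -sqrt(H + 19)/2 = -sqrt(19 + H)/2)
I = 3*sqrt(55)/2 (I = -(-3)*sqrt(19 + 36)/2 = -(-3)*sqrt(55)/2 = 3*sqrt(55)/2 ≈ 11.124)
(1289 + I)/(-3175 + 3608) = (1289 + 3*sqrt(55)/2)/(-3175 + 3608) = (1289 + 3*sqrt(55)/2)/433 = (1289 + 3*sqrt(55)/2)*(1/433) = 1289/433 + 3*sqrt(55)/866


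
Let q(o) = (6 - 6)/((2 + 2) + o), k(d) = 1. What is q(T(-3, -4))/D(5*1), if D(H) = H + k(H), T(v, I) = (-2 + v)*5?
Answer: 0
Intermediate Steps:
T(v, I) = -10 + 5*v
q(o) = 0 (q(o) = 0/(4 + o) = 0)
D(H) = 1 + H (D(H) = H + 1 = 1 + H)
q(T(-3, -4))/D(5*1) = 0/(1 + 5*1) = 0/(1 + 5) = 0/6 = 0*(⅙) = 0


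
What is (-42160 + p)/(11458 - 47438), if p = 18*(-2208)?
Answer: 20476/8995 ≈ 2.2764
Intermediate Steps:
p = -39744
(-42160 + p)/(11458 - 47438) = (-42160 - 39744)/(11458 - 47438) = -81904/(-35980) = -81904*(-1/35980) = 20476/8995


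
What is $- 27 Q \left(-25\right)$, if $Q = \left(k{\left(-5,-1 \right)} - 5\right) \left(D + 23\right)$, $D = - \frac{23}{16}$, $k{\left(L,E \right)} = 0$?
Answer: $- \frac{1164375}{16} \approx -72774.0$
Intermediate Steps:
$D = - \frac{23}{16}$ ($D = \left(-23\right) \frac{1}{16} = - \frac{23}{16} \approx -1.4375$)
$Q = - \frac{1725}{16}$ ($Q = \left(0 - 5\right) \left(- \frac{23}{16} + 23\right) = \left(-5\right) \frac{345}{16} = - \frac{1725}{16} \approx -107.81$)
$- 27 Q \left(-25\right) = \left(-27\right) \left(- \frac{1725}{16}\right) \left(-25\right) = \frac{46575}{16} \left(-25\right) = - \frac{1164375}{16}$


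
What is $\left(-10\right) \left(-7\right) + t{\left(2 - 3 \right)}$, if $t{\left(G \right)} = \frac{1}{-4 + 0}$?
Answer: $\frac{279}{4} \approx 69.75$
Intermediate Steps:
$t{\left(G \right)} = - \frac{1}{4}$ ($t{\left(G \right)} = \frac{1}{-4} = - \frac{1}{4}$)
$\left(-10\right) \left(-7\right) + t{\left(2 - 3 \right)} = \left(-10\right) \left(-7\right) - \frac{1}{4} = 70 - \frac{1}{4} = \frac{279}{4}$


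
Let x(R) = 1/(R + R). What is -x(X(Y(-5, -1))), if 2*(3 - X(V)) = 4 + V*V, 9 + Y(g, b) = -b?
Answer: 1/62 ≈ 0.016129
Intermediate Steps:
Y(g, b) = -9 - b
X(V) = 1 - V²/2 (X(V) = 3 - (4 + V*V)/2 = 3 - (4 + V²)/2 = 3 + (-2 - V²/2) = 1 - V²/2)
x(R) = 1/(2*R)
-x(X(Y(-5, -1))) = -1/(2*(1 - (-9 - 1*(-1))²/2)) = -1/(2*(1 - (-9 + 1)²/2)) = -1/(2*(1 - ½*(-8)²)) = -1/(2*(1 - ½*64)) = -1/(2*(1 - 32)) = -1/(2*(-31)) = -(-1)/(2*31) = -1*(-1/62) = 1/62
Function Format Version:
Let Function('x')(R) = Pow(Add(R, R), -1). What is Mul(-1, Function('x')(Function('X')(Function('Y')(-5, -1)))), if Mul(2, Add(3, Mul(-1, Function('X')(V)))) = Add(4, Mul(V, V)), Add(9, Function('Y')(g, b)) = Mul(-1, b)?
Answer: Rational(1, 62) ≈ 0.016129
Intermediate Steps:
Function('Y')(g, b) = Add(-9, Mul(-1, b))
Function('X')(V) = Add(1, Mul(Rational(-1, 2), Pow(V, 2))) (Function('X')(V) = Add(3, Mul(Rational(-1, 2), Add(4, Mul(V, V)))) = Add(3, Mul(Rational(-1, 2), Add(4, Pow(V, 2)))) = Add(3, Add(-2, Mul(Rational(-1, 2), Pow(V, 2)))) = Add(1, Mul(Rational(-1, 2), Pow(V, 2))))
Function('x')(R) = Mul(Rational(1, 2), Pow(R, -1)) (Function('x')(R) = Pow(Mul(2, R), -1) = Mul(Rational(1, 2), Pow(R, -1)))
Mul(-1, Function('x')(Function('X')(Function('Y')(-5, -1)))) = Mul(-1, Mul(Rational(1, 2), Pow(Add(1, Mul(Rational(-1, 2), Pow(Add(-9, Mul(-1, -1)), 2))), -1))) = Mul(-1, Mul(Rational(1, 2), Pow(Add(1, Mul(Rational(-1, 2), Pow(Add(-9, 1), 2))), -1))) = Mul(-1, Mul(Rational(1, 2), Pow(Add(1, Mul(Rational(-1, 2), Pow(-8, 2))), -1))) = Mul(-1, Mul(Rational(1, 2), Pow(Add(1, Mul(Rational(-1, 2), 64)), -1))) = Mul(-1, Mul(Rational(1, 2), Pow(Add(1, -32), -1))) = Mul(-1, Mul(Rational(1, 2), Pow(-31, -1))) = Mul(-1, Mul(Rational(1, 2), Rational(-1, 31))) = Mul(-1, Rational(-1, 62)) = Rational(1, 62)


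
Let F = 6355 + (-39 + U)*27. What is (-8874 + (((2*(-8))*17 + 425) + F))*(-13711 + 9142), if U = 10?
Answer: 14387781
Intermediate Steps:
F = 5572 (F = 6355 + (-39 + 10)*27 = 6355 - 29*27 = 6355 - 783 = 5572)
(-8874 + (((2*(-8))*17 + 425) + F))*(-13711 + 9142) = (-8874 + (((2*(-8))*17 + 425) + 5572))*(-13711 + 9142) = (-8874 + ((-16*17 + 425) + 5572))*(-4569) = (-8874 + ((-272 + 425) + 5572))*(-4569) = (-8874 + (153 + 5572))*(-4569) = (-8874 + 5725)*(-4569) = -3149*(-4569) = 14387781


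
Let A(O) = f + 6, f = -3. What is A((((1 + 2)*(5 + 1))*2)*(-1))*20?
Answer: 60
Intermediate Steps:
A(O) = 3 (A(O) = -3 + 6 = 3)
A((((1 + 2)*(5 + 1))*2)*(-1))*20 = 3*20 = 60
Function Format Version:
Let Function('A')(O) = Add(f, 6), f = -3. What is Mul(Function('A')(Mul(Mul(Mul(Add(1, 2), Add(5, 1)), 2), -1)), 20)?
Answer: 60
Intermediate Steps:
Function('A')(O) = 3 (Function('A')(O) = Add(-3, 6) = 3)
Mul(Function('A')(Mul(Mul(Mul(Add(1, 2), Add(5, 1)), 2), -1)), 20) = Mul(3, 20) = 60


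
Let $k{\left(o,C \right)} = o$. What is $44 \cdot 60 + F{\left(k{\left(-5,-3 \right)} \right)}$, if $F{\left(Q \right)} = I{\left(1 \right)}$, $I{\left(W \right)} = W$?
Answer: $2641$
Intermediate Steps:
$F{\left(Q \right)} = 1$
$44 \cdot 60 + F{\left(k{\left(-5,-3 \right)} \right)} = 44 \cdot 60 + 1 = 2640 + 1 = 2641$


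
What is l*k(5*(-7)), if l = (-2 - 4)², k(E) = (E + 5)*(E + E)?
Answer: 75600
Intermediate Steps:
k(E) = 2*E*(5 + E) (k(E) = (5 + E)*(2*E) = 2*E*(5 + E))
l = 36 (l = (-6)² = 36)
l*k(5*(-7)) = 36*(2*(5*(-7))*(5 + 5*(-7))) = 36*(2*(-35)*(5 - 35)) = 36*(2*(-35)*(-30)) = 36*2100 = 75600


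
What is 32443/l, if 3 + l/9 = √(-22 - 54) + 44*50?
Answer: 71277271/43441965 - 64886*I*√19/43441965 ≈ 1.6407 - 0.0065106*I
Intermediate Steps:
l = 19773 + 18*I*√19 (l = -27 + 9*(√(-22 - 54) + 44*50) = -27 + 9*(√(-76) + 2200) = -27 + 9*(2*I*√19 + 2200) = -27 + 9*(2200 + 2*I*√19) = -27 + (19800 + 18*I*√19) = 19773 + 18*I*√19 ≈ 19773.0 + 78.46*I)
32443/l = 32443/(19773 + 18*I*√19)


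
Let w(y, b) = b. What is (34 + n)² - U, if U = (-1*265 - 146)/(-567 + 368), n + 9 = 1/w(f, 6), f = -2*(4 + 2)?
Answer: 4522603/7164 ≈ 631.30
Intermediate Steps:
f = -12 (f = -2*6 = -12)
n = -53/6 (n = -9 + 1/6 = -9 + ⅙ = -53/6 ≈ -8.8333)
U = 411/199 (U = (-265 - 146)/(-199) = -411*(-1/199) = 411/199 ≈ 2.0653)
(34 + n)² - U = (34 - 53/6)² - 1*411/199 = (151/6)² - 411/199 = 22801/36 - 411/199 = 4522603/7164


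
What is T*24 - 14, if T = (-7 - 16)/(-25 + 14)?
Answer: 398/11 ≈ 36.182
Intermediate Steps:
T = 23/11 (T = -23/(-11) = -23*(-1/11) = 23/11 ≈ 2.0909)
T*24 - 14 = (23/11)*24 - 14 = 552/11 - 14 = 398/11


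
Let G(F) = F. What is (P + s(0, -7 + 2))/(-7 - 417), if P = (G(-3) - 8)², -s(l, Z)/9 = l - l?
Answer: -121/424 ≈ -0.28538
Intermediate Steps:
s(l, Z) = 0 (s(l, Z) = -9*(l - l) = -9*0 = 0)
P = 121 (P = (-3 - 8)² = (-11)² = 121)
(P + s(0, -7 + 2))/(-7 - 417) = (121 + 0)/(-7 - 417) = 121/(-424) = 121*(-1/424) = -121/424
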